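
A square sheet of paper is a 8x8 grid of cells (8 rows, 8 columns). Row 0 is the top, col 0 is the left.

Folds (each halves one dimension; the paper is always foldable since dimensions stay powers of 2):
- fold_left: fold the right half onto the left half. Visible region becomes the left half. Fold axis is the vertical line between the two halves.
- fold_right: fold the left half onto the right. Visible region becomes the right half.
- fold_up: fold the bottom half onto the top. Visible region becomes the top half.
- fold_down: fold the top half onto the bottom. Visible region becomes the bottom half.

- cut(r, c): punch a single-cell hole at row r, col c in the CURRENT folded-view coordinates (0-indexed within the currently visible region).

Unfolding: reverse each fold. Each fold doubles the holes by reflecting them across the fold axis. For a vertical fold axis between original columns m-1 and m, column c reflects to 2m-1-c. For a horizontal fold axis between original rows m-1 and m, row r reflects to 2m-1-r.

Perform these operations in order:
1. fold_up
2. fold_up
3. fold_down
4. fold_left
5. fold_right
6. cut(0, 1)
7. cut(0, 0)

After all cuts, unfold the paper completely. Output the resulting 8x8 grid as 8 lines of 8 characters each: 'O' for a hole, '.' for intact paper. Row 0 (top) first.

Op 1 fold_up: fold axis h@4; visible region now rows[0,4) x cols[0,8) = 4x8
Op 2 fold_up: fold axis h@2; visible region now rows[0,2) x cols[0,8) = 2x8
Op 3 fold_down: fold axis h@1; visible region now rows[1,2) x cols[0,8) = 1x8
Op 4 fold_left: fold axis v@4; visible region now rows[1,2) x cols[0,4) = 1x4
Op 5 fold_right: fold axis v@2; visible region now rows[1,2) x cols[2,4) = 1x2
Op 6 cut(0, 1): punch at orig (1,3); cuts so far [(1, 3)]; region rows[1,2) x cols[2,4) = 1x2
Op 7 cut(0, 0): punch at orig (1,2); cuts so far [(1, 2), (1, 3)]; region rows[1,2) x cols[2,4) = 1x2
Unfold 1 (reflect across v@2): 4 holes -> [(1, 0), (1, 1), (1, 2), (1, 3)]
Unfold 2 (reflect across v@4): 8 holes -> [(1, 0), (1, 1), (1, 2), (1, 3), (1, 4), (1, 5), (1, 6), (1, 7)]
Unfold 3 (reflect across h@1): 16 holes -> [(0, 0), (0, 1), (0, 2), (0, 3), (0, 4), (0, 5), (0, 6), (0, 7), (1, 0), (1, 1), (1, 2), (1, 3), (1, 4), (1, 5), (1, 6), (1, 7)]
Unfold 4 (reflect across h@2): 32 holes -> [(0, 0), (0, 1), (0, 2), (0, 3), (0, 4), (0, 5), (0, 6), (0, 7), (1, 0), (1, 1), (1, 2), (1, 3), (1, 4), (1, 5), (1, 6), (1, 7), (2, 0), (2, 1), (2, 2), (2, 3), (2, 4), (2, 5), (2, 6), (2, 7), (3, 0), (3, 1), (3, 2), (3, 3), (3, 4), (3, 5), (3, 6), (3, 7)]
Unfold 5 (reflect across h@4): 64 holes -> [(0, 0), (0, 1), (0, 2), (0, 3), (0, 4), (0, 5), (0, 6), (0, 7), (1, 0), (1, 1), (1, 2), (1, 3), (1, 4), (1, 5), (1, 6), (1, 7), (2, 0), (2, 1), (2, 2), (2, 3), (2, 4), (2, 5), (2, 6), (2, 7), (3, 0), (3, 1), (3, 2), (3, 3), (3, 4), (3, 5), (3, 6), (3, 7), (4, 0), (4, 1), (4, 2), (4, 3), (4, 4), (4, 5), (4, 6), (4, 7), (5, 0), (5, 1), (5, 2), (5, 3), (5, 4), (5, 5), (5, 6), (5, 7), (6, 0), (6, 1), (6, 2), (6, 3), (6, 4), (6, 5), (6, 6), (6, 7), (7, 0), (7, 1), (7, 2), (7, 3), (7, 4), (7, 5), (7, 6), (7, 7)]

Answer: OOOOOOOO
OOOOOOOO
OOOOOOOO
OOOOOOOO
OOOOOOOO
OOOOOOOO
OOOOOOOO
OOOOOOOO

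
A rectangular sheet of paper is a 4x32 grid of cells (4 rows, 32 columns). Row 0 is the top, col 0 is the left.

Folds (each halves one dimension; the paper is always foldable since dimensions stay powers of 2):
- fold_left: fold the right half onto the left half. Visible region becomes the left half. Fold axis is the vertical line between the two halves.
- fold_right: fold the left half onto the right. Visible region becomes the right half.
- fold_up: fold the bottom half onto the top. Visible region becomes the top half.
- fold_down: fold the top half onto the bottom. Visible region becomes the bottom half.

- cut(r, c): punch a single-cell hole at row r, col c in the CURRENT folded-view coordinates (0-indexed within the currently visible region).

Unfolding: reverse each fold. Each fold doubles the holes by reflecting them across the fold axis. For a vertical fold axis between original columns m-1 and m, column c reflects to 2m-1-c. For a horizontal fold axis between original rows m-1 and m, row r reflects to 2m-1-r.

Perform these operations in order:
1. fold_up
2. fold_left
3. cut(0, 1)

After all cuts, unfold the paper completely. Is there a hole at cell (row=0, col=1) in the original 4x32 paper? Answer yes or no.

Op 1 fold_up: fold axis h@2; visible region now rows[0,2) x cols[0,32) = 2x32
Op 2 fold_left: fold axis v@16; visible region now rows[0,2) x cols[0,16) = 2x16
Op 3 cut(0, 1): punch at orig (0,1); cuts so far [(0, 1)]; region rows[0,2) x cols[0,16) = 2x16
Unfold 1 (reflect across v@16): 2 holes -> [(0, 1), (0, 30)]
Unfold 2 (reflect across h@2): 4 holes -> [(0, 1), (0, 30), (3, 1), (3, 30)]
Holes: [(0, 1), (0, 30), (3, 1), (3, 30)]

Answer: yes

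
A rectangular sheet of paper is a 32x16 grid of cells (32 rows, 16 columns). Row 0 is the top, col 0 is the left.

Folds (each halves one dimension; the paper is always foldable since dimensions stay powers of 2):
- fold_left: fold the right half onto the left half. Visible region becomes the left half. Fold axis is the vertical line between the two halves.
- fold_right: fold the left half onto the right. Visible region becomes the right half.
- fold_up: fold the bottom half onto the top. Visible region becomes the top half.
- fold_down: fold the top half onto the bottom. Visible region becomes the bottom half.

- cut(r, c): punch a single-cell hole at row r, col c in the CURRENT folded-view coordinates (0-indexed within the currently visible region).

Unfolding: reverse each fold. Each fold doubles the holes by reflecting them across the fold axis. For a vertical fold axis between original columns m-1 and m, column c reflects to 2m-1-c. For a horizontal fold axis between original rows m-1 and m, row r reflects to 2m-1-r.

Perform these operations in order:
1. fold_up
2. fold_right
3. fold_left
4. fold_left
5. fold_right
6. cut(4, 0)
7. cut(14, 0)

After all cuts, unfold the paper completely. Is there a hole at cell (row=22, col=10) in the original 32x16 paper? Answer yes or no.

Op 1 fold_up: fold axis h@16; visible region now rows[0,16) x cols[0,16) = 16x16
Op 2 fold_right: fold axis v@8; visible region now rows[0,16) x cols[8,16) = 16x8
Op 3 fold_left: fold axis v@12; visible region now rows[0,16) x cols[8,12) = 16x4
Op 4 fold_left: fold axis v@10; visible region now rows[0,16) x cols[8,10) = 16x2
Op 5 fold_right: fold axis v@9; visible region now rows[0,16) x cols[9,10) = 16x1
Op 6 cut(4, 0): punch at orig (4,9); cuts so far [(4, 9)]; region rows[0,16) x cols[9,10) = 16x1
Op 7 cut(14, 0): punch at orig (14,9); cuts so far [(4, 9), (14, 9)]; region rows[0,16) x cols[9,10) = 16x1
Unfold 1 (reflect across v@9): 4 holes -> [(4, 8), (4, 9), (14, 8), (14, 9)]
Unfold 2 (reflect across v@10): 8 holes -> [(4, 8), (4, 9), (4, 10), (4, 11), (14, 8), (14, 9), (14, 10), (14, 11)]
Unfold 3 (reflect across v@12): 16 holes -> [(4, 8), (4, 9), (4, 10), (4, 11), (4, 12), (4, 13), (4, 14), (4, 15), (14, 8), (14, 9), (14, 10), (14, 11), (14, 12), (14, 13), (14, 14), (14, 15)]
Unfold 4 (reflect across v@8): 32 holes -> [(4, 0), (4, 1), (4, 2), (4, 3), (4, 4), (4, 5), (4, 6), (4, 7), (4, 8), (4, 9), (4, 10), (4, 11), (4, 12), (4, 13), (4, 14), (4, 15), (14, 0), (14, 1), (14, 2), (14, 3), (14, 4), (14, 5), (14, 6), (14, 7), (14, 8), (14, 9), (14, 10), (14, 11), (14, 12), (14, 13), (14, 14), (14, 15)]
Unfold 5 (reflect across h@16): 64 holes -> [(4, 0), (4, 1), (4, 2), (4, 3), (4, 4), (4, 5), (4, 6), (4, 7), (4, 8), (4, 9), (4, 10), (4, 11), (4, 12), (4, 13), (4, 14), (4, 15), (14, 0), (14, 1), (14, 2), (14, 3), (14, 4), (14, 5), (14, 6), (14, 7), (14, 8), (14, 9), (14, 10), (14, 11), (14, 12), (14, 13), (14, 14), (14, 15), (17, 0), (17, 1), (17, 2), (17, 3), (17, 4), (17, 5), (17, 6), (17, 7), (17, 8), (17, 9), (17, 10), (17, 11), (17, 12), (17, 13), (17, 14), (17, 15), (27, 0), (27, 1), (27, 2), (27, 3), (27, 4), (27, 5), (27, 6), (27, 7), (27, 8), (27, 9), (27, 10), (27, 11), (27, 12), (27, 13), (27, 14), (27, 15)]
Holes: [(4, 0), (4, 1), (4, 2), (4, 3), (4, 4), (4, 5), (4, 6), (4, 7), (4, 8), (4, 9), (4, 10), (4, 11), (4, 12), (4, 13), (4, 14), (4, 15), (14, 0), (14, 1), (14, 2), (14, 3), (14, 4), (14, 5), (14, 6), (14, 7), (14, 8), (14, 9), (14, 10), (14, 11), (14, 12), (14, 13), (14, 14), (14, 15), (17, 0), (17, 1), (17, 2), (17, 3), (17, 4), (17, 5), (17, 6), (17, 7), (17, 8), (17, 9), (17, 10), (17, 11), (17, 12), (17, 13), (17, 14), (17, 15), (27, 0), (27, 1), (27, 2), (27, 3), (27, 4), (27, 5), (27, 6), (27, 7), (27, 8), (27, 9), (27, 10), (27, 11), (27, 12), (27, 13), (27, 14), (27, 15)]

Answer: no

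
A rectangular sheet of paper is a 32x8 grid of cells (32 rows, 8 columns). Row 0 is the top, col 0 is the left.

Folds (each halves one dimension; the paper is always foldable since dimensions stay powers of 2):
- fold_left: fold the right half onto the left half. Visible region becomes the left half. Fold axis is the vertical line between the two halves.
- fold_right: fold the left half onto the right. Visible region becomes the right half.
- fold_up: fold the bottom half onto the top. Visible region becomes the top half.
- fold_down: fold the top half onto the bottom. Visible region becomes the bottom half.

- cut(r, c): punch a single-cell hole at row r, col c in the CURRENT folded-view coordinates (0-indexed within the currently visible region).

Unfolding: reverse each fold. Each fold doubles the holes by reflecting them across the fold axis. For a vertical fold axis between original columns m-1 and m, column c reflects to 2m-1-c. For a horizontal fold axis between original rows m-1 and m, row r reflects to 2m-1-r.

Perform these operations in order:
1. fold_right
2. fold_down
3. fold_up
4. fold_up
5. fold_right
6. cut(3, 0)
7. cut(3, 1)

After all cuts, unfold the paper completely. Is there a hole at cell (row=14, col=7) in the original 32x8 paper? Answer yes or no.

Op 1 fold_right: fold axis v@4; visible region now rows[0,32) x cols[4,8) = 32x4
Op 2 fold_down: fold axis h@16; visible region now rows[16,32) x cols[4,8) = 16x4
Op 3 fold_up: fold axis h@24; visible region now rows[16,24) x cols[4,8) = 8x4
Op 4 fold_up: fold axis h@20; visible region now rows[16,20) x cols[4,8) = 4x4
Op 5 fold_right: fold axis v@6; visible region now rows[16,20) x cols[6,8) = 4x2
Op 6 cut(3, 0): punch at orig (19,6); cuts so far [(19, 6)]; region rows[16,20) x cols[6,8) = 4x2
Op 7 cut(3, 1): punch at orig (19,7); cuts so far [(19, 6), (19, 7)]; region rows[16,20) x cols[6,8) = 4x2
Unfold 1 (reflect across v@6): 4 holes -> [(19, 4), (19, 5), (19, 6), (19, 7)]
Unfold 2 (reflect across h@20): 8 holes -> [(19, 4), (19, 5), (19, 6), (19, 7), (20, 4), (20, 5), (20, 6), (20, 7)]
Unfold 3 (reflect across h@24): 16 holes -> [(19, 4), (19, 5), (19, 6), (19, 7), (20, 4), (20, 5), (20, 6), (20, 7), (27, 4), (27, 5), (27, 6), (27, 7), (28, 4), (28, 5), (28, 6), (28, 7)]
Unfold 4 (reflect across h@16): 32 holes -> [(3, 4), (3, 5), (3, 6), (3, 7), (4, 4), (4, 5), (4, 6), (4, 7), (11, 4), (11, 5), (11, 6), (11, 7), (12, 4), (12, 5), (12, 6), (12, 7), (19, 4), (19, 5), (19, 6), (19, 7), (20, 4), (20, 5), (20, 6), (20, 7), (27, 4), (27, 5), (27, 6), (27, 7), (28, 4), (28, 5), (28, 6), (28, 7)]
Unfold 5 (reflect across v@4): 64 holes -> [(3, 0), (3, 1), (3, 2), (3, 3), (3, 4), (3, 5), (3, 6), (3, 7), (4, 0), (4, 1), (4, 2), (4, 3), (4, 4), (4, 5), (4, 6), (4, 7), (11, 0), (11, 1), (11, 2), (11, 3), (11, 4), (11, 5), (11, 6), (11, 7), (12, 0), (12, 1), (12, 2), (12, 3), (12, 4), (12, 5), (12, 6), (12, 7), (19, 0), (19, 1), (19, 2), (19, 3), (19, 4), (19, 5), (19, 6), (19, 7), (20, 0), (20, 1), (20, 2), (20, 3), (20, 4), (20, 5), (20, 6), (20, 7), (27, 0), (27, 1), (27, 2), (27, 3), (27, 4), (27, 5), (27, 6), (27, 7), (28, 0), (28, 1), (28, 2), (28, 3), (28, 4), (28, 5), (28, 6), (28, 7)]
Holes: [(3, 0), (3, 1), (3, 2), (3, 3), (3, 4), (3, 5), (3, 6), (3, 7), (4, 0), (4, 1), (4, 2), (4, 3), (4, 4), (4, 5), (4, 6), (4, 7), (11, 0), (11, 1), (11, 2), (11, 3), (11, 4), (11, 5), (11, 6), (11, 7), (12, 0), (12, 1), (12, 2), (12, 3), (12, 4), (12, 5), (12, 6), (12, 7), (19, 0), (19, 1), (19, 2), (19, 3), (19, 4), (19, 5), (19, 6), (19, 7), (20, 0), (20, 1), (20, 2), (20, 3), (20, 4), (20, 5), (20, 6), (20, 7), (27, 0), (27, 1), (27, 2), (27, 3), (27, 4), (27, 5), (27, 6), (27, 7), (28, 0), (28, 1), (28, 2), (28, 3), (28, 4), (28, 5), (28, 6), (28, 7)]

Answer: no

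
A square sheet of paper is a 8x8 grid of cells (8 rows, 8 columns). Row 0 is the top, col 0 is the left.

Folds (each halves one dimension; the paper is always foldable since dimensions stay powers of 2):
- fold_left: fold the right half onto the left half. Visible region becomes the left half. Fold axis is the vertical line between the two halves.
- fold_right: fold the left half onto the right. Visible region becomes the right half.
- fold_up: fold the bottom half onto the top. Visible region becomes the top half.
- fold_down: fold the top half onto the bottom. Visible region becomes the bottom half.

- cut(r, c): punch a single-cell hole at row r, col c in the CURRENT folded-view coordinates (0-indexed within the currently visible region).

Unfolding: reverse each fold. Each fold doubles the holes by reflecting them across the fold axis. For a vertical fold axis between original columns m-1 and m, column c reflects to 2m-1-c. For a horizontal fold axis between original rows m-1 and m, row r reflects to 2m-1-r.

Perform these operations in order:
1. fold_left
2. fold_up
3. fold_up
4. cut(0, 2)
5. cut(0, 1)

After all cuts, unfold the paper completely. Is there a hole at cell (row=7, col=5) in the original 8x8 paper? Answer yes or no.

Answer: yes

Derivation:
Op 1 fold_left: fold axis v@4; visible region now rows[0,8) x cols[0,4) = 8x4
Op 2 fold_up: fold axis h@4; visible region now rows[0,4) x cols[0,4) = 4x4
Op 3 fold_up: fold axis h@2; visible region now rows[0,2) x cols[0,4) = 2x4
Op 4 cut(0, 2): punch at orig (0,2); cuts so far [(0, 2)]; region rows[0,2) x cols[0,4) = 2x4
Op 5 cut(0, 1): punch at orig (0,1); cuts so far [(0, 1), (0, 2)]; region rows[0,2) x cols[0,4) = 2x4
Unfold 1 (reflect across h@2): 4 holes -> [(0, 1), (0, 2), (3, 1), (3, 2)]
Unfold 2 (reflect across h@4): 8 holes -> [(0, 1), (0, 2), (3, 1), (3, 2), (4, 1), (4, 2), (7, 1), (7, 2)]
Unfold 3 (reflect across v@4): 16 holes -> [(0, 1), (0, 2), (0, 5), (0, 6), (3, 1), (3, 2), (3, 5), (3, 6), (4, 1), (4, 2), (4, 5), (4, 6), (7, 1), (7, 2), (7, 5), (7, 6)]
Holes: [(0, 1), (0, 2), (0, 5), (0, 6), (3, 1), (3, 2), (3, 5), (3, 6), (4, 1), (4, 2), (4, 5), (4, 6), (7, 1), (7, 2), (7, 5), (7, 6)]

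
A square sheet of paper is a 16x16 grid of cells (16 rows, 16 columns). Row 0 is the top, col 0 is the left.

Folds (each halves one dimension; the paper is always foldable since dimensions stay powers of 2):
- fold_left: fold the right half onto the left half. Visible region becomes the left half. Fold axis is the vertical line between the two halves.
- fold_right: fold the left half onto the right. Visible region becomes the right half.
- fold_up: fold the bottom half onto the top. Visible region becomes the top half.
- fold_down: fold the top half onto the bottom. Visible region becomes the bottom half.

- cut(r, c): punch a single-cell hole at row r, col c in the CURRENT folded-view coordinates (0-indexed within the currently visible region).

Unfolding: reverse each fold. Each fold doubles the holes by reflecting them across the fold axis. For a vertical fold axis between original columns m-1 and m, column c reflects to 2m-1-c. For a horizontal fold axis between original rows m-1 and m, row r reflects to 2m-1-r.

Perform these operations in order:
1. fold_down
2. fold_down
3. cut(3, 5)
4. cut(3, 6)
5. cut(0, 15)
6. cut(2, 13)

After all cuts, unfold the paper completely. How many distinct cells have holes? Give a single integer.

Answer: 16

Derivation:
Op 1 fold_down: fold axis h@8; visible region now rows[8,16) x cols[0,16) = 8x16
Op 2 fold_down: fold axis h@12; visible region now rows[12,16) x cols[0,16) = 4x16
Op 3 cut(3, 5): punch at orig (15,5); cuts so far [(15, 5)]; region rows[12,16) x cols[0,16) = 4x16
Op 4 cut(3, 6): punch at orig (15,6); cuts so far [(15, 5), (15, 6)]; region rows[12,16) x cols[0,16) = 4x16
Op 5 cut(0, 15): punch at orig (12,15); cuts so far [(12, 15), (15, 5), (15, 6)]; region rows[12,16) x cols[0,16) = 4x16
Op 6 cut(2, 13): punch at orig (14,13); cuts so far [(12, 15), (14, 13), (15, 5), (15, 6)]; region rows[12,16) x cols[0,16) = 4x16
Unfold 1 (reflect across h@12): 8 holes -> [(8, 5), (8, 6), (9, 13), (11, 15), (12, 15), (14, 13), (15, 5), (15, 6)]
Unfold 2 (reflect across h@8): 16 holes -> [(0, 5), (0, 6), (1, 13), (3, 15), (4, 15), (6, 13), (7, 5), (7, 6), (8, 5), (8, 6), (9, 13), (11, 15), (12, 15), (14, 13), (15, 5), (15, 6)]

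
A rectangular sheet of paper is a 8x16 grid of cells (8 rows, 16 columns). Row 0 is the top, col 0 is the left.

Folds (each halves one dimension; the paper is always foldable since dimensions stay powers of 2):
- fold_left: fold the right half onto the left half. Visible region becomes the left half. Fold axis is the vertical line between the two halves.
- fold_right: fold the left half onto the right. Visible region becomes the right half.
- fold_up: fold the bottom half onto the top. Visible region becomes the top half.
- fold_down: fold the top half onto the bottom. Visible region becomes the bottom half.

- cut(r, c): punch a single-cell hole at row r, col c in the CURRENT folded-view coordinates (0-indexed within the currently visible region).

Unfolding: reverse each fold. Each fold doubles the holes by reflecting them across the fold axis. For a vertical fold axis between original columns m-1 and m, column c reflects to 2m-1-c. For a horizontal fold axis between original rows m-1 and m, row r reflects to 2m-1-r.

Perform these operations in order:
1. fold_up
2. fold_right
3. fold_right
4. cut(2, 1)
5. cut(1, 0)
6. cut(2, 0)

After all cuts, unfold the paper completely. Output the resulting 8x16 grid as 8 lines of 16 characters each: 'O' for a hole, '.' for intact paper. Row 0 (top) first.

Answer: ................
...OO......OO...
..OOOO....OOOO..
................
................
..OOOO....OOOO..
...OO......OO...
................

Derivation:
Op 1 fold_up: fold axis h@4; visible region now rows[0,4) x cols[0,16) = 4x16
Op 2 fold_right: fold axis v@8; visible region now rows[0,4) x cols[8,16) = 4x8
Op 3 fold_right: fold axis v@12; visible region now rows[0,4) x cols[12,16) = 4x4
Op 4 cut(2, 1): punch at orig (2,13); cuts so far [(2, 13)]; region rows[0,4) x cols[12,16) = 4x4
Op 5 cut(1, 0): punch at orig (1,12); cuts so far [(1, 12), (2, 13)]; region rows[0,4) x cols[12,16) = 4x4
Op 6 cut(2, 0): punch at orig (2,12); cuts so far [(1, 12), (2, 12), (2, 13)]; region rows[0,4) x cols[12,16) = 4x4
Unfold 1 (reflect across v@12): 6 holes -> [(1, 11), (1, 12), (2, 10), (2, 11), (2, 12), (2, 13)]
Unfold 2 (reflect across v@8): 12 holes -> [(1, 3), (1, 4), (1, 11), (1, 12), (2, 2), (2, 3), (2, 4), (2, 5), (2, 10), (2, 11), (2, 12), (2, 13)]
Unfold 3 (reflect across h@4): 24 holes -> [(1, 3), (1, 4), (1, 11), (1, 12), (2, 2), (2, 3), (2, 4), (2, 5), (2, 10), (2, 11), (2, 12), (2, 13), (5, 2), (5, 3), (5, 4), (5, 5), (5, 10), (5, 11), (5, 12), (5, 13), (6, 3), (6, 4), (6, 11), (6, 12)]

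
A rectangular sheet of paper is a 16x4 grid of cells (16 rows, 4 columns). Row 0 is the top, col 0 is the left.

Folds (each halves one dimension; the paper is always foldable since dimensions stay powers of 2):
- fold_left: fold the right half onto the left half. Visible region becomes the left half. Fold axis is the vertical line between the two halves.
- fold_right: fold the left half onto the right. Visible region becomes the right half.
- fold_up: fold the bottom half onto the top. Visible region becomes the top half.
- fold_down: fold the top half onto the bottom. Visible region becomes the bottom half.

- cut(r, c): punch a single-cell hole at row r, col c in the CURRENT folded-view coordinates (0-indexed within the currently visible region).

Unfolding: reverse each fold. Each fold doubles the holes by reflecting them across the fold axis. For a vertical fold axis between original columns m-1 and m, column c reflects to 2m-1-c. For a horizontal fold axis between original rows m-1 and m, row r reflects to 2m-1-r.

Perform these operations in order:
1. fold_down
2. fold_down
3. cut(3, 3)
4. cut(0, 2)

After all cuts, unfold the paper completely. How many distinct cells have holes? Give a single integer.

Answer: 8

Derivation:
Op 1 fold_down: fold axis h@8; visible region now rows[8,16) x cols[0,4) = 8x4
Op 2 fold_down: fold axis h@12; visible region now rows[12,16) x cols[0,4) = 4x4
Op 3 cut(3, 3): punch at orig (15,3); cuts so far [(15, 3)]; region rows[12,16) x cols[0,4) = 4x4
Op 4 cut(0, 2): punch at orig (12,2); cuts so far [(12, 2), (15, 3)]; region rows[12,16) x cols[0,4) = 4x4
Unfold 1 (reflect across h@12): 4 holes -> [(8, 3), (11, 2), (12, 2), (15, 3)]
Unfold 2 (reflect across h@8): 8 holes -> [(0, 3), (3, 2), (4, 2), (7, 3), (8, 3), (11, 2), (12, 2), (15, 3)]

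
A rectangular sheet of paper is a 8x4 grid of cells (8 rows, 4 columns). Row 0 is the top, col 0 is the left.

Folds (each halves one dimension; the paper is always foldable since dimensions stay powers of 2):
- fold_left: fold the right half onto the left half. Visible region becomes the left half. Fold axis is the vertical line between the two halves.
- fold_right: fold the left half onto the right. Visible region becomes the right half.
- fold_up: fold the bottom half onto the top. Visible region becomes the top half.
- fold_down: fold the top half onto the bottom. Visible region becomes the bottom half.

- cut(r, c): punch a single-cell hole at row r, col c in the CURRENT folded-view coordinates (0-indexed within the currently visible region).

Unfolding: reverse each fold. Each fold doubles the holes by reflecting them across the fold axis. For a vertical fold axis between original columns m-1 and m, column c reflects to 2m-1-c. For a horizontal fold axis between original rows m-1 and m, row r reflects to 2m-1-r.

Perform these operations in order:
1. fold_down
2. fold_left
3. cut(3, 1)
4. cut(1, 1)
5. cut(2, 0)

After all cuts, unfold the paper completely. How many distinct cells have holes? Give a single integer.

Answer: 12

Derivation:
Op 1 fold_down: fold axis h@4; visible region now rows[4,8) x cols[0,4) = 4x4
Op 2 fold_left: fold axis v@2; visible region now rows[4,8) x cols[0,2) = 4x2
Op 3 cut(3, 1): punch at orig (7,1); cuts so far [(7, 1)]; region rows[4,8) x cols[0,2) = 4x2
Op 4 cut(1, 1): punch at orig (5,1); cuts so far [(5, 1), (7, 1)]; region rows[4,8) x cols[0,2) = 4x2
Op 5 cut(2, 0): punch at orig (6,0); cuts so far [(5, 1), (6, 0), (7, 1)]; region rows[4,8) x cols[0,2) = 4x2
Unfold 1 (reflect across v@2): 6 holes -> [(5, 1), (5, 2), (6, 0), (6, 3), (7, 1), (7, 2)]
Unfold 2 (reflect across h@4): 12 holes -> [(0, 1), (0, 2), (1, 0), (1, 3), (2, 1), (2, 2), (5, 1), (5, 2), (6, 0), (6, 3), (7, 1), (7, 2)]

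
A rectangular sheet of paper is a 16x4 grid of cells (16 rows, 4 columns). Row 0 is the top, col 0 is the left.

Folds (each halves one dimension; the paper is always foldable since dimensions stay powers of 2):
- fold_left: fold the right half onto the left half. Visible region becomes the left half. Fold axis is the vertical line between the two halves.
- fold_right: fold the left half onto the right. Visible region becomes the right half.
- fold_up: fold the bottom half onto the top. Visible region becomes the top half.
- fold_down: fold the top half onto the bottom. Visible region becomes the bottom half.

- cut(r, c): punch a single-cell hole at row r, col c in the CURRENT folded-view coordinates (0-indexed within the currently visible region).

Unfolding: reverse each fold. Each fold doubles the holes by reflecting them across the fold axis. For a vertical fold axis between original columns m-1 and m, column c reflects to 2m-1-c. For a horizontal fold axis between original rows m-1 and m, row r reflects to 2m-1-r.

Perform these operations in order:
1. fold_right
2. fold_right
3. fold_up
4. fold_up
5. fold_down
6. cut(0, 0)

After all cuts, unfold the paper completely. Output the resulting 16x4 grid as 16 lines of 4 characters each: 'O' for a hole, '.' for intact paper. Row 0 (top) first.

Answer: ....
OOOO
OOOO
....
....
OOOO
OOOO
....
....
OOOO
OOOO
....
....
OOOO
OOOO
....

Derivation:
Op 1 fold_right: fold axis v@2; visible region now rows[0,16) x cols[2,4) = 16x2
Op 2 fold_right: fold axis v@3; visible region now rows[0,16) x cols[3,4) = 16x1
Op 3 fold_up: fold axis h@8; visible region now rows[0,8) x cols[3,4) = 8x1
Op 4 fold_up: fold axis h@4; visible region now rows[0,4) x cols[3,4) = 4x1
Op 5 fold_down: fold axis h@2; visible region now rows[2,4) x cols[3,4) = 2x1
Op 6 cut(0, 0): punch at orig (2,3); cuts so far [(2, 3)]; region rows[2,4) x cols[3,4) = 2x1
Unfold 1 (reflect across h@2): 2 holes -> [(1, 3), (2, 3)]
Unfold 2 (reflect across h@4): 4 holes -> [(1, 3), (2, 3), (5, 3), (6, 3)]
Unfold 3 (reflect across h@8): 8 holes -> [(1, 3), (2, 3), (5, 3), (6, 3), (9, 3), (10, 3), (13, 3), (14, 3)]
Unfold 4 (reflect across v@3): 16 holes -> [(1, 2), (1, 3), (2, 2), (2, 3), (5, 2), (5, 3), (6, 2), (6, 3), (9, 2), (9, 3), (10, 2), (10, 3), (13, 2), (13, 3), (14, 2), (14, 3)]
Unfold 5 (reflect across v@2): 32 holes -> [(1, 0), (1, 1), (1, 2), (1, 3), (2, 0), (2, 1), (2, 2), (2, 3), (5, 0), (5, 1), (5, 2), (5, 3), (6, 0), (6, 1), (6, 2), (6, 3), (9, 0), (9, 1), (9, 2), (9, 3), (10, 0), (10, 1), (10, 2), (10, 3), (13, 0), (13, 1), (13, 2), (13, 3), (14, 0), (14, 1), (14, 2), (14, 3)]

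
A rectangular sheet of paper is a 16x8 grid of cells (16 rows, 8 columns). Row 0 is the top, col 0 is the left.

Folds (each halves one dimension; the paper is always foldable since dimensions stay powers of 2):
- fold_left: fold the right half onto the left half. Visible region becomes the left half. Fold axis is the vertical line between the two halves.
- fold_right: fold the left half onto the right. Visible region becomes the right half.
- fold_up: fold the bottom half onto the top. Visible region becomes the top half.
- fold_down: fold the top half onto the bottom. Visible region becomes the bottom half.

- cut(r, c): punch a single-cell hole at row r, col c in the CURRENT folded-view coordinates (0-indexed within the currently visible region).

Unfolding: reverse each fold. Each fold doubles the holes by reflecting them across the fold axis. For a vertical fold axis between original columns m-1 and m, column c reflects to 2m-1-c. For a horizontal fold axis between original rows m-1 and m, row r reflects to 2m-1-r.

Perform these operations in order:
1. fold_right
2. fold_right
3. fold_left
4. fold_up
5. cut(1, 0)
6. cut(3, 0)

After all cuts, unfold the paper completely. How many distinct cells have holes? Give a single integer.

Answer: 32

Derivation:
Op 1 fold_right: fold axis v@4; visible region now rows[0,16) x cols[4,8) = 16x4
Op 2 fold_right: fold axis v@6; visible region now rows[0,16) x cols[6,8) = 16x2
Op 3 fold_left: fold axis v@7; visible region now rows[0,16) x cols[6,7) = 16x1
Op 4 fold_up: fold axis h@8; visible region now rows[0,8) x cols[6,7) = 8x1
Op 5 cut(1, 0): punch at orig (1,6); cuts so far [(1, 6)]; region rows[0,8) x cols[6,7) = 8x1
Op 6 cut(3, 0): punch at orig (3,6); cuts so far [(1, 6), (3, 6)]; region rows[0,8) x cols[6,7) = 8x1
Unfold 1 (reflect across h@8): 4 holes -> [(1, 6), (3, 6), (12, 6), (14, 6)]
Unfold 2 (reflect across v@7): 8 holes -> [(1, 6), (1, 7), (3, 6), (3, 7), (12, 6), (12, 7), (14, 6), (14, 7)]
Unfold 3 (reflect across v@6): 16 holes -> [(1, 4), (1, 5), (1, 6), (1, 7), (3, 4), (3, 5), (3, 6), (3, 7), (12, 4), (12, 5), (12, 6), (12, 7), (14, 4), (14, 5), (14, 6), (14, 7)]
Unfold 4 (reflect across v@4): 32 holes -> [(1, 0), (1, 1), (1, 2), (1, 3), (1, 4), (1, 5), (1, 6), (1, 7), (3, 0), (3, 1), (3, 2), (3, 3), (3, 4), (3, 5), (3, 6), (3, 7), (12, 0), (12, 1), (12, 2), (12, 3), (12, 4), (12, 5), (12, 6), (12, 7), (14, 0), (14, 1), (14, 2), (14, 3), (14, 4), (14, 5), (14, 6), (14, 7)]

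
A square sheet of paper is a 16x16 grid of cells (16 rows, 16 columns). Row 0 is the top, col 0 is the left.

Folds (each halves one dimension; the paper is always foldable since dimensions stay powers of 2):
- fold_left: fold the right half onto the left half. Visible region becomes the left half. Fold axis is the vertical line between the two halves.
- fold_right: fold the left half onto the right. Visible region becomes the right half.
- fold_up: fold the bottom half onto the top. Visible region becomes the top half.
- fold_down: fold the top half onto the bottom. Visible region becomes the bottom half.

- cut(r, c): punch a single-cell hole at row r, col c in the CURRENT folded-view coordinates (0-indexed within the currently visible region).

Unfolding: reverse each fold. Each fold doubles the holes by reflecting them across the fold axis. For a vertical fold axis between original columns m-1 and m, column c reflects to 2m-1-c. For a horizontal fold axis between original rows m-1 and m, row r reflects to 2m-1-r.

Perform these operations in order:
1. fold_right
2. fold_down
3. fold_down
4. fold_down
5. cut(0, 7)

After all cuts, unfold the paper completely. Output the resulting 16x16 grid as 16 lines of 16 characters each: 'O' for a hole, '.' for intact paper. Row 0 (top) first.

Answer: ................
O..............O
O..............O
................
................
O..............O
O..............O
................
................
O..............O
O..............O
................
................
O..............O
O..............O
................

Derivation:
Op 1 fold_right: fold axis v@8; visible region now rows[0,16) x cols[8,16) = 16x8
Op 2 fold_down: fold axis h@8; visible region now rows[8,16) x cols[8,16) = 8x8
Op 3 fold_down: fold axis h@12; visible region now rows[12,16) x cols[8,16) = 4x8
Op 4 fold_down: fold axis h@14; visible region now rows[14,16) x cols[8,16) = 2x8
Op 5 cut(0, 7): punch at orig (14,15); cuts so far [(14, 15)]; region rows[14,16) x cols[8,16) = 2x8
Unfold 1 (reflect across h@14): 2 holes -> [(13, 15), (14, 15)]
Unfold 2 (reflect across h@12): 4 holes -> [(9, 15), (10, 15), (13, 15), (14, 15)]
Unfold 3 (reflect across h@8): 8 holes -> [(1, 15), (2, 15), (5, 15), (6, 15), (9, 15), (10, 15), (13, 15), (14, 15)]
Unfold 4 (reflect across v@8): 16 holes -> [(1, 0), (1, 15), (2, 0), (2, 15), (5, 0), (5, 15), (6, 0), (6, 15), (9, 0), (9, 15), (10, 0), (10, 15), (13, 0), (13, 15), (14, 0), (14, 15)]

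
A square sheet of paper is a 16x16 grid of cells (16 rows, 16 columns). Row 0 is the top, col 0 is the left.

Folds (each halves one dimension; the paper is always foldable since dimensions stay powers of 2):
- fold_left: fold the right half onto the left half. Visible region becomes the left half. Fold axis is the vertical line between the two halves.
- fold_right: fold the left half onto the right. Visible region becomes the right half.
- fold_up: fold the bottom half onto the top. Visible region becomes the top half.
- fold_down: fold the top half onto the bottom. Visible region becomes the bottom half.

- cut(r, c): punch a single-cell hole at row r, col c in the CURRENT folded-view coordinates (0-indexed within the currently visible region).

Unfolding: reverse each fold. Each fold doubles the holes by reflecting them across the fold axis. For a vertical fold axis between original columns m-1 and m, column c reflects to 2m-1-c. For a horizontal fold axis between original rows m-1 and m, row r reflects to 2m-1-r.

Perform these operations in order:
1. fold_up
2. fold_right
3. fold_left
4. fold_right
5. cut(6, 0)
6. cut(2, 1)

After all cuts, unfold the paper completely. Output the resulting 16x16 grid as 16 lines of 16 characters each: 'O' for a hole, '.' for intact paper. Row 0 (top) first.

Answer: ................
................
O..OO..OO..OO..O
................
................
................
.OO..OO..OO..OO.
................
................
.OO..OO..OO..OO.
................
................
................
O..OO..OO..OO..O
................
................

Derivation:
Op 1 fold_up: fold axis h@8; visible region now rows[0,8) x cols[0,16) = 8x16
Op 2 fold_right: fold axis v@8; visible region now rows[0,8) x cols[8,16) = 8x8
Op 3 fold_left: fold axis v@12; visible region now rows[0,8) x cols[8,12) = 8x4
Op 4 fold_right: fold axis v@10; visible region now rows[0,8) x cols[10,12) = 8x2
Op 5 cut(6, 0): punch at orig (6,10); cuts so far [(6, 10)]; region rows[0,8) x cols[10,12) = 8x2
Op 6 cut(2, 1): punch at orig (2,11); cuts so far [(2, 11), (6, 10)]; region rows[0,8) x cols[10,12) = 8x2
Unfold 1 (reflect across v@10): 4 holes -> [(2, 8), (2, 11), (6, 9), (6, 10)]
Unfold 2 (reflect across v@12): 8 holes -> [(2, 8), (2, 11), (2, 12), (2, 15), (6, 9), (6, 10), (6, 13), (6, 14)]
Unfold 3 (reflect across v@8): 16 holes -> [(2, 0), (2, 3), (2, 4), (2, 7), (2, 8), (2, 11), (2, 12), (2, 15), (6, 1), (6, 2), (6, 5), (6, 6), (6, 9), (6, 10), (6, 13), (6, 14)]
Unfold 4 (reflect across h@8): 32 holes -> [(2, 0), (2, 3), (2, 4), (2, 7), (2, 8), (2, 11), (2, 12), (2, 15), (6, 1), (6, 2), (6, 5), (6, 6), (6, 9), (6, 10), (6, 13), (6, 14), (9, 1), (9, 2), (9, 5), (9, 6), (9, 9), (9, 10), (9, 13), (9, 14), (13, 0), (13, 3), (13, 4), (13, 7), (13, 8), (13, 11), (13, 12), (13, 15)]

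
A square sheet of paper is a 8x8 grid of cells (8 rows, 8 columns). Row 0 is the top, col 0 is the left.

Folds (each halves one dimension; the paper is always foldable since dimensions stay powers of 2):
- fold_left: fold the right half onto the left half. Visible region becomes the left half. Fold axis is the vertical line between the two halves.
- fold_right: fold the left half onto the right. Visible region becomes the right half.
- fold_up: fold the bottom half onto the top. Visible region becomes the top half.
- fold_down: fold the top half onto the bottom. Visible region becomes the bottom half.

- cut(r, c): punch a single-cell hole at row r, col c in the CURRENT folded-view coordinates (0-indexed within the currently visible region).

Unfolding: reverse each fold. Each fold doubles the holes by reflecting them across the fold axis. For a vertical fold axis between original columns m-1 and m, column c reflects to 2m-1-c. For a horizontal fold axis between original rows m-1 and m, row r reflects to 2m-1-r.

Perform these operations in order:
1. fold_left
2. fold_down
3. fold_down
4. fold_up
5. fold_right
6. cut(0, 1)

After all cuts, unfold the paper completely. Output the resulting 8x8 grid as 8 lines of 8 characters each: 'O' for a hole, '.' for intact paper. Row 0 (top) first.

Answer: O..OO..O
O..OO..O
O..OO..O
O..OO..O
O..OO..O
O..OO..O
O..OO..O
O..OO..O

Derivation:
Op 1 fold_left: fold axis v@4; visible region now rows[0,8) x cols[0,4) = 8x4
Op 2 fold_down: fold axis h@4; visible region now rows[4,8) x cols[0,4) = 4x4
Op 3 fold_down: fold axis h@6; visible region now rows[6,8) x cols[0,4) = 2x4
Op 4 fold_up: fold axis h@7; visible region now rows[6,7) x cols[0,4) = 1x4
Op 5 fold_right: fold axis v@2; visible region now rows[6,7) x cols[2,4) = 1x2
Op 6 cut(0, 1): punch at orig (6,3); cuts so far [(6, 3)]; region rows[6,7) x cols[2,4) = 1x2
Unfold 1 (reflect across v@2): 2 holes -> [(6, 0), (6, 3)]
Unfold 2 (reflect across h@7): 4 holes -> [(6, 0), (6, 3), (7, 0), (7, 3)]
Unfold 3 (reflect across h@6): 8 holes -> [(4, 0), (4, 3), (5, 0), (5, 3), (6, 0), (6, 3), (7, 0), (7, 3)]
Unfold 4 (reflect across h@4): 16 holes -> [(0, 0), (0, 3), (1, 0), (1, 3), (2, 0), (2, 3), (3, 0), (3, 3), (4, 0), (4, 3), (5, 0), (5, 3), (6, 0), (6, 3), (7, 0), (7, 3)]
Unfold 5 (reflect across v@4): 32 holes -> [(0, 0), (0, 3), (0, 4), (0, 7), (1, 0), (1, 3), (1, 4), (1, 7), (2, 0), (2, 3), (2, 4), (2, 7), (3, 0), (3, 3), (3, 4), (3, 7), (4, 0), (4, 3), (4, 4), (4, 7), (5, 0), (5, 3), (5, 4), (5, 7), (6, 0), (6, 3), (6, 4), (6, 7), (7, 0), (7, 3), (7, 4), (7, 7)]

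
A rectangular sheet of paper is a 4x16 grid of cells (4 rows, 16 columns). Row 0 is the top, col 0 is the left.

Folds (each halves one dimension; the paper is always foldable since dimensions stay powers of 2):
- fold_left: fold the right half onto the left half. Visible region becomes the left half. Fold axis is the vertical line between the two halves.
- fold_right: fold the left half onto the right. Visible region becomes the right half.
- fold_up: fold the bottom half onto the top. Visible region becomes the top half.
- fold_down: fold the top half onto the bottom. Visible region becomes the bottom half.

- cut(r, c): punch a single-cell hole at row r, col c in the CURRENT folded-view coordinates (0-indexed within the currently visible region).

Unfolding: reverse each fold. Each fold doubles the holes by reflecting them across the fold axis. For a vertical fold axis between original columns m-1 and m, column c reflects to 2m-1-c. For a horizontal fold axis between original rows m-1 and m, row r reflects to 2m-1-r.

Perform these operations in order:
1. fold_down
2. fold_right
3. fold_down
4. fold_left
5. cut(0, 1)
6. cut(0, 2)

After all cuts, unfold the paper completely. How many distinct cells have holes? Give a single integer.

Op 1 fold_down: fold axis h@2; visible region now rows[2,4) x cols[0,16) = 2x16
Op 2 fold_right: fold axis v@8; visible region now rows[2,4) x cols[8,16) = 2x8
Op 3 fold_down: fold axis h@3; visible region now rows[3,4) x cols[8,16) = 1x8
Op 4 fold_left: fold axis v@12; visible region now rows[3,4) x cols[8,12) = 1x4
Op 5 cut(0, 1): punch at orig (3,9); cuts so far [(3, 9)]; region rows[3,4) x cols[8,12) = 1x4
Op 6 cut(0, 2): punch at orig (3,10); cuts so far [(3, 9), (3, 10)]; region rows[3,4) x cols[8,12) = 1x4
Unfold 1 (reflect across v@12): 4 holes -> [(3, 9), (3, 10), (3, 13), (3, 14)]
Unfold 2 (reflect across h@3): 8 holes -> [(2, 9), (2, 10), (2, 13), (2, 14), (3, 9), (3, 10), (3, 13), (3, 14)]
Unfold 3 (reflect across v@8): 16 holes -> [(2, 1), (2, 2), (2, 5), (2, 6), (2, 9), (2, 10), (2, 13), (2, 14), (3, 1), (3, 2), (3, 5), (3, 6), (3, 9), (3, 10), (3, 13), (3, 14)]
Unfold 4 (reflect across h@2): 32 holes -> [(0, 1), (0, 2), (0, 5), (0, 6), (0, 9), (0, 10), (0, 13), (0, 14), (1, 1), (1, 2), (1, 5), (1, 6), (1, 9), (1, 10), (1, 13), (1, 14), (2, 1), (2, 2), (2, 5), (2, 6), (2, 9), (2, 10), (2, 13), (2, 14), (3, 1), (3, 2), (3, 5), (3, 6), (3, 9), (3, 10), (3, 13), (3, 14)]

Answer: 32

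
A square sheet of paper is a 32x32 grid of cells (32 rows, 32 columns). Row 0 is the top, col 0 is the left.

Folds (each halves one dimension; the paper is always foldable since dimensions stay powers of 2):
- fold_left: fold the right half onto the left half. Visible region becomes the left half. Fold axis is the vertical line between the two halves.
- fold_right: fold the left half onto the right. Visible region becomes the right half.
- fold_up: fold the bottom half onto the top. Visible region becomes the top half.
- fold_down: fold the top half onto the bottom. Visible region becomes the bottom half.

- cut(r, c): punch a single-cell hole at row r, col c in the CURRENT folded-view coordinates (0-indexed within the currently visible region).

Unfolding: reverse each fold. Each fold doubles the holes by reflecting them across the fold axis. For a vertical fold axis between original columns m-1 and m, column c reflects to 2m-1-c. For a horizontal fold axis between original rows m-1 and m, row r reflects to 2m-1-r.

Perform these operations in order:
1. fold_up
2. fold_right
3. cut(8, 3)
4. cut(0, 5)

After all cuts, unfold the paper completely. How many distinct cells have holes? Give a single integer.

Answer: 8

Derivation:
Op 1 fold_up: fold axis h@16; visible region now rows[0,16) x cols[0,32) = 16x32
Op 2 fold_right: fold axis v@16; visible region now rows[0,16) x cols[16,32) = 16x16
Op 3 cut(8, 3): punch at orig (8,19); cuts so far [(8, 19)]; region rows[0,16) x cols[16,32) = 16x16
Op 4 cut(0, 5): punch at orig (0,21); cuts so far [(0, 21), (8, 19)]; region rows[0,16) x cols[16,32) = 16x16
Unfold 1 (reflect across v@16): 4 holes -> [(0, 10), (0, 21), (8, 12), (8, 19)]
Unfold 2 (reflect across h@16): 8 holes -> [(0, 10), (0, 21), (8, 12), (8, 19), (23, 12), (23, 19), (31, 10), (31, 21)]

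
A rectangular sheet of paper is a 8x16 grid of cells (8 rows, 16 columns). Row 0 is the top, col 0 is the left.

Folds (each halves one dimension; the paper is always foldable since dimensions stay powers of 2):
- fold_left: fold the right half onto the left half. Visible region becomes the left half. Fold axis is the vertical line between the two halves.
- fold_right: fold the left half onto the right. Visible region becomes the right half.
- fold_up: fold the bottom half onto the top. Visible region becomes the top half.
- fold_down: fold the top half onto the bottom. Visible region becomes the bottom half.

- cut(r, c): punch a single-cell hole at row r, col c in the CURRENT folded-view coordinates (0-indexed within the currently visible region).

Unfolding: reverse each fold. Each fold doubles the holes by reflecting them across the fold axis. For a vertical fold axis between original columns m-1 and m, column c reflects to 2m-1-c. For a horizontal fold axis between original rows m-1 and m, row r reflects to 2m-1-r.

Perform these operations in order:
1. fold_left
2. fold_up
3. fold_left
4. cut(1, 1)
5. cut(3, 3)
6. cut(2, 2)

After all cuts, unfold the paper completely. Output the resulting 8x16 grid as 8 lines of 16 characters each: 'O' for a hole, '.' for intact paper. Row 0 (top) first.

Answer: ................
.O....O..O....O.
..O..O....O..O..
...OO......OO...
...OO......OO...
..O..O....O..O..
.O....O..O....O.
................

Derivation:
Op 1 fold_left: fold axis v@8; visible region now rows[0,8) x cols[0,8) = 8x8
Op 2 fold_up: fold axis h@4; visible region now rows[0,4) x cols[0,8) = 4x8
Op 3 fold_left: fold axis v@4; visible region now rows[0,4) x cols[0,4) = 4x4
Op 4 cut(1, 1): punch at orig (1,1); cuts so far [(1, 1)]; region rows[0,4) x cols[0,4) = 4x4
Op 5 cut(3, 3): punch at orig (3,3); cuts so far [(1, 1), (3, 3)]; region rows[0,4) x cols[0,4) = 4x4
Op 6 cut(2, 2): punch at orig (2,2); cuts so far [(1, 1), (2, 2), (3, 3)]; region rows[0,4) x cols[0,4) = 4x4
Unfold 1 (reflect across v@4): 6 holes -> [(1, 1), (1, 6), (2, 2), (2, 5), (3, 3), (3, 4)]
Unfold 2 (reflect across h@4): 12 holes -> [(1, 1), (1, 6), (2, 2), (2, 5), (3, 3), (3, 4), (4, 3), (4, 4), (5, 2), (5, 5), (6, 1), (6, 6)]
Unfold 3 (reflect across v@8): 24 holes -> [(1, 1), (1, 6), (1, 9), (1, 14), (2, 2), (2, 5), (2, 10), (2, 13), (3, 3), (3, 4), (3, 11), (3, 12), (4, 3), (4, 4), (4, 11), (4, 12), (5, 2), (5, 5), (5, 10), (5, 13), (6, 1), (6, 6), (6, 9), (6, 14)]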